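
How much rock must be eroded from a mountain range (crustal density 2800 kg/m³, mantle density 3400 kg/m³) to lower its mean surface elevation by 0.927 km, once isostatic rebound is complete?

Net drop Δ = e − u = e − e ρ_c/ρ_m = e (ρ_m − ρ_c)/ρ_m.
e = Δ ρ_m/(ρ_m − ρ_c) = 0.927 km × 3400/600 = 5.25 km.

5.25 km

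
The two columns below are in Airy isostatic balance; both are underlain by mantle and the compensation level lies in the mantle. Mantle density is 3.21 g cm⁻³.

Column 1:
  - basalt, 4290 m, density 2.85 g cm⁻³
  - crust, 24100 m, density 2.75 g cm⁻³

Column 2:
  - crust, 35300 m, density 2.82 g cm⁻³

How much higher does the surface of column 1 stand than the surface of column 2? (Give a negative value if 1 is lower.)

For any compensation level in the mantle, the mantle terms cancel and isostasy reduces to e = (Σt_1 − Σt_2) − (Σ(ρt)_1 − Σ(ρt)_2) / ρ_m.
Σt_1 = 28390 m; Σt_2 = 35300 m; Σ(ρt)_1 = 78501.5; Σ(ρt)_2 = 99546 (in m·g cm⁻³).
e = (28390 − 35300) − (78501.5 − 99546) / 3.21 = −354 m.

−354 m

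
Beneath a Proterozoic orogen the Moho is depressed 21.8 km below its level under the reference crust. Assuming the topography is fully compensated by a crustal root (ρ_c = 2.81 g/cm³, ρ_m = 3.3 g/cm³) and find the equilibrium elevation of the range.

3.8 km

In Airy isostatic equilibrium: ρ_c h = (ρ_m − ρ_c) r.
h = r (ρ_m − ρ_c) / ρ_c = 21.8 km × (3.3 − 2.81) / 2.81 = 3.8 km.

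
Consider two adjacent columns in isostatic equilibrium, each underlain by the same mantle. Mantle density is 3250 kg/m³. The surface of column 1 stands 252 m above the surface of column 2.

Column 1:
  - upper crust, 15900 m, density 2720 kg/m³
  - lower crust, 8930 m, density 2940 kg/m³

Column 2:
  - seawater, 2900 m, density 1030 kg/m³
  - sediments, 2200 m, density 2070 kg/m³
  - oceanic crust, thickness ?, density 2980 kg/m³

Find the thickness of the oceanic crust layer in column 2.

4970 m

Take the compensation level at the base of the deeper column (depth z_c below the surface of column 1) and equate Σ ρ_i t_i down to z_c; mantle fills any gap and the z_c terms cancel.
Column 1: 15900×2720 + 8930×2940 + (z_c − 24830)×3250
Column 2: 252×0 + 2900×1030 + 2200×2070 + x×2980 + (z_c − 252 − 5100 − x)×3250
The z_c×3250 term appears on both sides and cancels. Collect the known terms of each column as K = Σ(ρt)_known − 3250 × (depth of known layers): K_1 = 69502200 − 3250×24830 = −11195300; K_2 = 7541000 − 3250×(252 + 5100) = −9853000.
Balance: K_1 = K_2 − x×(3250 − 2980), so x = (K_2 − K_1)/(3250 − 2980) = 1342300/270 = 4970 m.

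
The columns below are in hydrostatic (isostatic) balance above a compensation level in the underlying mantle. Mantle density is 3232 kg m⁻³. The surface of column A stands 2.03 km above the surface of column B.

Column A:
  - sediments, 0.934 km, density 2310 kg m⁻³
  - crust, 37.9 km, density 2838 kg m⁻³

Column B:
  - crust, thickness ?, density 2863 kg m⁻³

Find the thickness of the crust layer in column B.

Take the compensation level at the base of the deeper column (depth z_c below the surface of column A) and equate Σ ρ_i t_i down to z_c; mantle fills any gap and the z_c terms cancel.
Column A: 0.934×2310 + 37.9×2838 + (z_c − 38.834)×3232
Column B: 2.03×0 + x×2863 + (z_c − 2.03 − 0 − x)×3232
The z_c×3232 term appears on both sides and cancels. Collect the known terms of each column as K = Σ(ρt)_known − 3232 × (depth of known layers): K_A = 109717.74 − 3232×38.834 = −15793.748; K_B = 0 − 3232×(2.03 + 0) = −6560.96.
Balance: K_A = K_B − x×(3232 − 2863), so x = (K_B − K_A)/(3232 − 2863) = 9232.79/369 = 25 km.

25 km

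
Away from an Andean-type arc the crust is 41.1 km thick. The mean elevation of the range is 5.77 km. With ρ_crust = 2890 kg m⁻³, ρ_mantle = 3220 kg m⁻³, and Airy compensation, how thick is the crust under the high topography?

Root depth r = h ρ_c / (ρ_m − ρ_c) = 5.77 km × 2890 / 330 = 50.53 km.
Total thickness = T + h + r = 41.1 km + 5.77 km + 50.53 km = 97.4 km.

97.4 km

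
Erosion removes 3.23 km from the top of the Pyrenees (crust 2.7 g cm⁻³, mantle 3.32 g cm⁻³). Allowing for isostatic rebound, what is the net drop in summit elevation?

0.603 km

Rebound u = e ρ_c/ρ_m = 3.23 km × 2.7/3.32 = 2.627 km.
Net surface drop = e − u = 3.23 km − 2.627 km = e (ρ_m − ρ_c)/ρ_m = 0.603 km.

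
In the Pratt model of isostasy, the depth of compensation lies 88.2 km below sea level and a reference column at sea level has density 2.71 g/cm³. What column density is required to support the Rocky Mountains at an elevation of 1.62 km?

Pratt balance: ρ_ref D = ρ (D + h).
ρ = ρ_ref D/(D + h) = 2.71 × 88.2 km/(88.2 km + 1.62 km) = 2.66 g/cm³.

2.66 g/cm³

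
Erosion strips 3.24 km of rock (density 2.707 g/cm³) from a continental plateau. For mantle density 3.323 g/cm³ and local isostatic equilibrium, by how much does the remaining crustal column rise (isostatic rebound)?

Unloading: uplift u = e ρ_c/ρ_m = 3.24 km × 2.707/3.323 = 2.64 km.

2.64 km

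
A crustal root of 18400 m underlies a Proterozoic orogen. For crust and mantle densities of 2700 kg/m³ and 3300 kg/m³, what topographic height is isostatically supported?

4090 m

In Airy isostatic equilibrium: ρ_c h = (ρ_m − ρ_c) r.
h = r (ρ_m − ρ_c) / ρ_c = 18400 m × (3300 − 2700) / 2700 = 4090 m.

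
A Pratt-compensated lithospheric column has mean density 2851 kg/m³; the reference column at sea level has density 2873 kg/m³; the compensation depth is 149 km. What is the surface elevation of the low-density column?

1.15 km

ρ_ref D = ρ (D + h) → h = D (ρ_ref − ρ)/ρ.
h = 149 km × (2873 − 2851)/2851 = 1.15 km.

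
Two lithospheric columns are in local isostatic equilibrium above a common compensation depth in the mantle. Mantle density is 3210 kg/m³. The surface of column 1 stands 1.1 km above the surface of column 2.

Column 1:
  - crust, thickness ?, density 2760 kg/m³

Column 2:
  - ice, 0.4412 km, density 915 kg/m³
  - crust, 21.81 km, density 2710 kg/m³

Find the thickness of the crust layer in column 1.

34.3 km

Take the compensation level at the base of the deeper column (depth z_c below the surface of column 1) and equate Σ ρ_i t_i down to z_c; mantle fills any gap and the z_c terms cancel.
Column 1: x×2760 + (z_c − 0 − x)×3210
Column 2: 1.1×0 + 0.4412×915 + 21.81×2710 + (z_c − 1.1 − 22.2512)×3210
The z_c×3210 term appears on both sides and cancels. Collect the known terms of each column as K = Σ(ρt)_known − 3210 × (depth of known layers): K_1 = 0 − 3210×0 = 0; K_2 = 59508.798 − 3210×(1.1 + 22.2512) = −15448.554.
Balance: K_1 − x×(3210 − 2760) = K_2, so x = (K_1 − K_2)/(3210 − 2760) = 15448.6/450 = 34.3 km.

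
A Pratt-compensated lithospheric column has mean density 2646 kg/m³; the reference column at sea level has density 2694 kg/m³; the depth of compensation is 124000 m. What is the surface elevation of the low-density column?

ρ_ref D = ρ (D + h) → h = D (ρ_ref − ρ)/ρ.
h = 124000 m × (2694 − 2646)/2646 = 2250 m.

2250 m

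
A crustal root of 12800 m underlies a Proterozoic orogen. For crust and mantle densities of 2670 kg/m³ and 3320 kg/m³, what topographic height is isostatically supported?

3120 m

Isostatic balance requires: ρ_c h = (ρ_m − ρ_c) r.
h = r (ρ_m − ρ_c) / ρ_c = 12800 m × (3320 − 2670) / 2670 = 3120 m.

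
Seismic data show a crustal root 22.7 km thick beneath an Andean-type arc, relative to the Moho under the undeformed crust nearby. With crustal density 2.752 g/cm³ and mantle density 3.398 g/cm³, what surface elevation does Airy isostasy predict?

For local isostatic compensation: ρ_c h = (ρ_m − ρ_c) r.
h = r (ρ_m − ρ_c) / ρ_c = 22.7 km × (3.398 − 2.752) / 2.752 = 5.33 km.

5.33 km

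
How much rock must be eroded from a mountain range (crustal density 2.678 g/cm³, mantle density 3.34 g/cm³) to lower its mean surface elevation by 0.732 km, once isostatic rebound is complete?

3.69 km

Net drop Δ = e − u = e − e ρ_c/ρ_m = e (ρ_m − ρ_c)/ρ_m.
e = Δ ρ_m/(ρ_m − ρ_c) = 0.732 km × 3.34/0.662 = 3.69 km.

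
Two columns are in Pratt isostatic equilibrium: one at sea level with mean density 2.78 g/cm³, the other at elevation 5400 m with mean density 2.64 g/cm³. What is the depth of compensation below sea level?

ρ_ref D = ρ (D + h) → D (ρ_ref − ρ) = ρ h.
D = ρ h/(ρ_ref − ρ) = 2.64 × 5400 m/(2.78 − 2.64) = 102000 m.

102000 m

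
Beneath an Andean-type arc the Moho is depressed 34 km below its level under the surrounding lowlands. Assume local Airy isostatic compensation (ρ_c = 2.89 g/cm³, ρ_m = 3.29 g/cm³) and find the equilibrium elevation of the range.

4.71 km

For local isostatic compensation: ρ_c h = (ρ_m − ρ_c) r.
h = r (ρ_m − ρ_c) / ρ_c = 34 km × (3.29 − 2.89) / 2.89 = 4.71 km.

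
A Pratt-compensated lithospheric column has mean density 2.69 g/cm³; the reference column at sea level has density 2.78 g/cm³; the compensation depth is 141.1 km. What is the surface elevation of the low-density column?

ρ_ref D = ρ (D + h) → h = D (ρ_ref − ρ)/ρ.
h = 141.1 km × (2.78 − 2.69)/2.69 = 4.72 km.

4.72 km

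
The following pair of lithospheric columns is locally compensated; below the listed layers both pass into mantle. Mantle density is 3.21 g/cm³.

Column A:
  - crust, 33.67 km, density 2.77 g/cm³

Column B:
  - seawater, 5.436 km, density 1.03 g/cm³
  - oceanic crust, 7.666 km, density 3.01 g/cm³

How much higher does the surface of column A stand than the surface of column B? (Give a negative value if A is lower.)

0.446 km

For any compensation level in the mantle, the mantle terms cancel and isostasy reduces to e = (Σt_A − Σt_B) − (Σ(ρt)_A − Σ(ρt)_B) / ρ_m.
Σt_A = 33.67 km; Σt_B = 13.102 km; Σ(ρt)_A = 93.2659; Σ(ρt)_B = 28.67374 (in km·g/cm³).
e = (33.67 − 13.102) − (93.2659 − 28.67374) / 3.21 = 0.446 km.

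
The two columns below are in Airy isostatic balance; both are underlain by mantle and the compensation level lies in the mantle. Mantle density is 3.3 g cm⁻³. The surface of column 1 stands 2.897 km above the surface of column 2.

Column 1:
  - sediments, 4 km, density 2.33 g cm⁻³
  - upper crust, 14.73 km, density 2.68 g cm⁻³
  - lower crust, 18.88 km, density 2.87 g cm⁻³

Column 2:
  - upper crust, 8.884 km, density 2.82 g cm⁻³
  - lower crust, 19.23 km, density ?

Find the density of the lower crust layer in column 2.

2.92 g cm⁻³

Take the compensation level at the base of the deeper column (depth z_c below the surface of column 1) and equate Σ ρ_i t_i down to z_c; mantle fills any gap and the z_c terms cancel.
Column 1: 4×2.33 + 14.73×2.68 + 18.88×2.87 + (z_c − 37.61)×3.3
Column 2: 2.897×0 + 8.884×2.82 + 19.23×ρ + (z_c − 2.897 − 28.114)×3.3
The z_c×3.3 term appears on both sides and cancels. Collect the known terms of each column as K = Σ(ρt)_known − 3.3 × (depth of known layers): K_1 = 102.982 − 3.3×37.61 = −21.131; K_2 = 25.05288 − 3.3×(2.897 + 28.114) = −77.28342.
Balance: K_1 = K_2 + 19.23×ρ, so ρ = (K_1 − K_2)/19.23 = 56.1524/19.23 = 2.92 g cm⁻³.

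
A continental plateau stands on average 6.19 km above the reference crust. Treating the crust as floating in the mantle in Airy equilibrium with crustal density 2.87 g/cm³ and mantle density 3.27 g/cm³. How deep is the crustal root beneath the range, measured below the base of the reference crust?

44.4 km

For local isostatic compensation: the weight of the topography is balanced by the buoyancy of the root, ρ_c h = (ρ_m − ρ_c) r.
r = h · ρ_c / (ρ_m − ρ_c) = 6.19 km × 2.87 / (3.27 − 2.87) = 44.4 km.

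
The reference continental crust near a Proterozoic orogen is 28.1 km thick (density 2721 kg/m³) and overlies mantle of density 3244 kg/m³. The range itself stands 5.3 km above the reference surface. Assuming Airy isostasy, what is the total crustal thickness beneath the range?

Root depth r = h ρ_c / (ρ_m − ρ_c) = 5.3 km × 2721 / 523 = 27.57 km.
Total thickness = T + h + r = 28.1 km + 5.3 km + 27.57 km = 61 km.

61 km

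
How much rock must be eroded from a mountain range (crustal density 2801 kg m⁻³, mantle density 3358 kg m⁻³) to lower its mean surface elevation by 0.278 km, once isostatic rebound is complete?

Net drop Δ = e − u = e − e ρ_c/ρ_m = e (ρ_m − ρ_c)/ρ_m.
e = Δ ρ_m/(ρ_m − ρ_c) = 0.278 km × 3358/557 = 1.68 km.

1.68 km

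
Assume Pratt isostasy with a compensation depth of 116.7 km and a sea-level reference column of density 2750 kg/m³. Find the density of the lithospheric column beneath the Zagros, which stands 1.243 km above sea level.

2720 kg/m³

Pratt balance: ρ_ref D = ρ (D + h).
ρ = ρ_ref D/(D + h) = 2750 × 116.7 km/(116.7 km + 1.243 km) = 2720 kg/m³.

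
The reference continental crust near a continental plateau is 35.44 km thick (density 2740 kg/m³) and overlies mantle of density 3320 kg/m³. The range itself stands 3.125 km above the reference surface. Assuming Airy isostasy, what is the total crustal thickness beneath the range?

Root depth r = h ρ_c / (ρ_m − ρ_c) = 3.125 km × 2740 / 580 = 14.76 km.
Total thickness = T + h + r = 35.44 km + 3.125 km + 14.76 km = 53.3 km.

53.3 km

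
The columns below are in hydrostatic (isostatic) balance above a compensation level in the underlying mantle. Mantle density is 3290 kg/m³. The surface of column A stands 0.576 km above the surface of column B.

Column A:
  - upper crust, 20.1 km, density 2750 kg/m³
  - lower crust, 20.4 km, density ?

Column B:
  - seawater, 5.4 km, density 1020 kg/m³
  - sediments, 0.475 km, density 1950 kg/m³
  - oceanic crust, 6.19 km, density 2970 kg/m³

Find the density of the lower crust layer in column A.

3000 kg/m³

Take the compensation level at the base of the deeper column (depth z_c below the surface of column A) and equate Σ ρ_i t_i down to z_c; mantle fills any gap and the z_c terms cancel.
Column A: 20.1×2750 + 20.4×ρ + (z_c − 40.5)×3290
Column B: 0.576×0 + 5.4×1020 + 0.475×1950 + 6.19×2970 + (z_c − 0.576 − 12.065)×3290
The z_c×3290 term appears on both sides and cancels. Collect the known terms of each column as K = Σ(ρt)_known − 3290 × (depth of known layers): K_A = 55275 − 3290×40.5 = −77970; K_B = 24818.55 − 3290×(0.576 + 12.065) = −16770.34.
Balance: K_A + 20.4×ρ = K_B, so ρ = (K_B − K_A)/20.4 = 61199.7/20.4 = 3000 kg/m³.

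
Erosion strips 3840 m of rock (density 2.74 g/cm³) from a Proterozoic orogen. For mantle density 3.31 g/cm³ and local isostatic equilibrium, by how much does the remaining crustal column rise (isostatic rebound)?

Unloading: uplift u = e ρ_c/ρ_m = 3840 m × 2.74/3.31 = 3180 m.

3180 m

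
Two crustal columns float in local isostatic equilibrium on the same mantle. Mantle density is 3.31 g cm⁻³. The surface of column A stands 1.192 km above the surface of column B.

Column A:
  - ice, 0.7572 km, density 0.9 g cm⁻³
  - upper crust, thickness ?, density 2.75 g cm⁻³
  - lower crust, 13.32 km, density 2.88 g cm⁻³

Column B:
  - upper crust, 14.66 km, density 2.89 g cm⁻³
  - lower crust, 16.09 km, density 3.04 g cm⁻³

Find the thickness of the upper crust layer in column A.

Take the compensation level at the base of the deeper column (depth z_c below the surface of column A) and equate Σ ρ_i t_i down to z_c; mantle fills any gap and the z_c terms cancel.
Column A: 0.7572×0.9 + x×2.75 + 13.32×2.88 + (z_c − 14.0772 − x)×3.31
Column B: 1.192×0 + 14.66×2.89 + 16.09×3.04 + (z_c − 1.192 − 30.75)×3.31
The z_c×3.31 term appears on both sides and cancels. Collect the known terms of each column as K = Σ(ρt)_known − 3.31 × (depth of known layers): K_A = 39.04308 − 3.31×14.0772 = −7.552452; K_B = 91.281 − 3.31×(1.192 + 30.75) = −14.44702.
Balance: K_A − x×(3.31 − 2.75) = K_B, so x = (K_A − K_B)/(3.31 − 2.75) = 6.89457/0.56 = 12.3 km.

12.3 km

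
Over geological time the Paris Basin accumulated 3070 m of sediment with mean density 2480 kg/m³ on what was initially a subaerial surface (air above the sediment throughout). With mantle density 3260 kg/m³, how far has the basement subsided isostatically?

2340 m

Subaerial load: s = t ρ_sed / ρ_m = 3070 m × 2480/3260 = 2340 m.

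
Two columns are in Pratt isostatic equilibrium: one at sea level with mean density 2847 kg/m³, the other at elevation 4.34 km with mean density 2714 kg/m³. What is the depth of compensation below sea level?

ρ_ref D = ρ (D + h) → D (ρ_ref − ρ) = ρ h.
D = ρ h/(ρ_ref − ρ) = 2714 × 4.34 km/(2847 − 2714) = 88.6 km.

88.6 km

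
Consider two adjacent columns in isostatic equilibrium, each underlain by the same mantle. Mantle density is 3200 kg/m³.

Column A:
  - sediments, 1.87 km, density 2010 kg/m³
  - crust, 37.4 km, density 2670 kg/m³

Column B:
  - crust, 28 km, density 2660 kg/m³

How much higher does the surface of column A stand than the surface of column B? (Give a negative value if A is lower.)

For any compensation level in the mantle, the mantle terms cancel and isostasy reduces to e = (Σt_A − Σt_B) − (Σ(ρt)_A − Σ(ρt)_B) / ρ_m.
Σt_A = 39.27 km; Σt_B = 28 km; Σ(ρt)_A = 103616.7; Σ(ρt)_B = 74480 (in km·kg/m³).
e = (39.27 − 28) − (103616.7 − 74480) / 3200 = 2.16 km.

2.16 km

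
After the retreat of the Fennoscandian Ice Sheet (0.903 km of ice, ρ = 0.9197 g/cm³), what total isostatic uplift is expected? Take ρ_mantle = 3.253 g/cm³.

Removing the load lets mantle flow back in; uplift u satisfies ρ_ice t = ρ_m u.
u = t ρ_ice/ρ_m = 0.903 km × 0.9197/3.253 = 0.255 km.

0.255 km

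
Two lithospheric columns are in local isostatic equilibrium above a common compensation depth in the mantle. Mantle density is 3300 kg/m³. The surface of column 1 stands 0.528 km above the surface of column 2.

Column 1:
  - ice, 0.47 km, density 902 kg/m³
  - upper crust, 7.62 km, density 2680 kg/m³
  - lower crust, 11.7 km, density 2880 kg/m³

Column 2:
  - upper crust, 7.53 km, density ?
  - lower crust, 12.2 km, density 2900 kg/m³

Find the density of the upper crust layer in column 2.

Take the compensation level at the base of the deeper column (depth z_c below the surface of column 1) and equate Σ ρ_i t_i down to z_c; mantle fills any gap and the z_c terms cancel.
Column 1: 0.47×902 + 7.62×2680 + 11.7×2880 + (z_c − 19.79)×3300
Column 2: 0.528×0 + 7.53×ρ + 12.2×2900 + (z_c − 0.528 − 19.73)×3300
The z_c×3300 term appears on both sides and cancels. Collect the known terms of each column as K = Σ(ρt)_known − 3300 × (depth of known layers): K_1 = 54541.54 − 3300×19.79 = −10765.46; K_2 = 35380 − 3300×(0.528 + 19.73) = −31471.4.
Balance: K_1 = K_2 + 7.53×ρ, so ρ = (K_1 − K_2)/7.53 = 20705.9/7.53 = 2750 kg/m³.

2750 kg/m³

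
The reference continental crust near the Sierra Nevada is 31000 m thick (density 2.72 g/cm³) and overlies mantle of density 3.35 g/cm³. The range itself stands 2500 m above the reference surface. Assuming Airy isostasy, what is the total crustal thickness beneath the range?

44300 m

Root depth r = h ρ_c / (ρ_m − ρ_c) = 2500 m × 2.72 / 0.63 = 10790 m.
Total thickness = T + h + r = 31000 m + 2500 m + 10790 m = 44300 m.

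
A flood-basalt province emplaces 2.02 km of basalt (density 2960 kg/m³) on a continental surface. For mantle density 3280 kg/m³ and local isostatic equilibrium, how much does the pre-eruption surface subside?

1.82 km

Subaerial loading: s = t ρ_load / ρ_m.
s = 2.02 km × 2960/3280 = 1.82 km.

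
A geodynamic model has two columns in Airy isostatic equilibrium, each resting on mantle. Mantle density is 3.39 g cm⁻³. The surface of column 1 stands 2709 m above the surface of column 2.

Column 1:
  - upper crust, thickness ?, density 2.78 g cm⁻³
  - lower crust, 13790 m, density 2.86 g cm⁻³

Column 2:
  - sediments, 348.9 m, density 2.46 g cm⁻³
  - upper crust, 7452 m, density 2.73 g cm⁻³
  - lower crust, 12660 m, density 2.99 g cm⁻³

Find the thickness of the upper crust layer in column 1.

20000 m

Take the compensation level at the base of the deeper column (depth z_c below the surface of column 1) and equate Σ ρ_i t_i down to z_c; mantle fills any gap and the z_c terms cancel.
Column 1: x×2.78 + 13790×2.86 + (z_c − 13790 − x)×3.39
Column 2: 2709×0 + 348.9×2.46 + 7452×2.73 + 12660×2.99 + (z_c − 2709 − 20460.9)×3.39
The z_c×3.39 term appears on both sides and cancels. Collect the known terms of each column as K = Σ(ρt)_known − 3.39 × (depth of known layers): K_1 = 39439.4 − 3.39×13790 = −7308.7; K_2 = 59055.654 − 3.39×(2709 + 20460.9) = −19490.307.
Balance: K_1 − x×(3.39 − 2.78) = K_2, so x = (K_1 − K_2)/(3.39 − 2.78) = 12181.6/0.61 = 20000 m.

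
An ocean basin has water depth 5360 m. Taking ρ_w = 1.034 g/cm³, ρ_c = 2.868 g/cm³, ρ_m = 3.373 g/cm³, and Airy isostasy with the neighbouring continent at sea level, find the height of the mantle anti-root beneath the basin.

19500 m

Balancing pressure at the compensation depth: replacing crust with seawater at the top is compensated by replacing crust with mantle at the base: d (ρ_c − ρ_w) = a (ρ_m − ρ_c).
a = d (ρ_c − ρ_w)/(ρ_m − ρ_c) = 5360 m × 1.834/0.505 = 19500 m.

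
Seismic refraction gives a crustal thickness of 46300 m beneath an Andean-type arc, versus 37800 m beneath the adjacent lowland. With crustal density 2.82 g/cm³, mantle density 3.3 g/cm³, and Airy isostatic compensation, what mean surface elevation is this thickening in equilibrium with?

Excess crust Δ = 46300 m − 37800 m = 8500 m, split between elevation h and root r with h + r = Δ.
Airy balance ρ_c h = (ρ_m − ρ_c) r gives r = h ρ_c/(ρ_m − ρ_c), so h (1 + ρ_c/(ρ_m − ρ_c)) = Δ, i.e. h = Δ (ρ_m − ρ_c)/ρ_m.
h = 8500 m × 0.48/3.3 = 1240 m.

1240 m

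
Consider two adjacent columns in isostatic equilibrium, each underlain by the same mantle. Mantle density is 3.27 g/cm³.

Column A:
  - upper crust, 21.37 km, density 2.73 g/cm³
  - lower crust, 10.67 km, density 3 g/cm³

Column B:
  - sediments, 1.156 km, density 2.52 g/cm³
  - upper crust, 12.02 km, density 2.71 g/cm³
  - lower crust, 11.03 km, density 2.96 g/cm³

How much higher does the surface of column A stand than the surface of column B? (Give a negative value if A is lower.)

1.04 km

For any compensation level in the mantle, the mantle terms cancel and isostasy reduces to e = (Σt_A − Σt_B) − (Σ(ρt)_A − Σ(ρt)_B) / ρ_m.
Σt_A = 32.04 km; Σt_B = 24.206 km; Σ(ρt)_A = 90.3501; Σ(ρt)_B = 68.13612 (in km·g/cm³).
e = (32.04 − 24.206) − (90.3501 − 68.13612) / 3.27 = 1.04 km.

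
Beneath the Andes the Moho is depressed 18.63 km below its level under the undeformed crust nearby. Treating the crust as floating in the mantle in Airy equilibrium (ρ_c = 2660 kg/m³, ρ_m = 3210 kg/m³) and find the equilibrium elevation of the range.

3.85 km

For local isostatic compensation: ρ_c h = (ρ_m − ρ_c) r.
h = r (ρ_m − ρ_c) / ρ_c = 18.63 km × (3210 − 2660) / 2660 = 3.85 km.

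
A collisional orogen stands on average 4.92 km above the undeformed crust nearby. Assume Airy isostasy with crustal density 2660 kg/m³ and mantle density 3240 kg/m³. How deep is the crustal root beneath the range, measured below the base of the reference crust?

22.6 km

Isostatic balance requires: the weight of the topography is balanced by the buoyancy of the root, ρ_c h = (ρ_m − ρ_c) r.
r = h · ρ_c / (ρ_m − ρ_c) = 4.92 km × 2660 / (3240 − 2660) = 22.6 km.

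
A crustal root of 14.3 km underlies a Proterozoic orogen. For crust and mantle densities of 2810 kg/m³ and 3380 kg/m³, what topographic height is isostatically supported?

2.9 km

Isostatic balance requires: ρ_c h = (ρ_m − ρ_c) r.
h = r (ρ_m − ρ_c) / ρ_c = 14.3 km × (3380 − 2810) / 2810 = 2.9 km.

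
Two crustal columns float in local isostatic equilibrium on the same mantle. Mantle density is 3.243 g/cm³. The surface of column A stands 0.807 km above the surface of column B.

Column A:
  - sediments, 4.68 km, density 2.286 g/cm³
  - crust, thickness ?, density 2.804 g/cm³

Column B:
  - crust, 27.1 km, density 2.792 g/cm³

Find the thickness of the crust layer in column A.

Take the compensation level at the base of the deeper column (depth z_c below the surface of column A) and equate Σ ρ_i t_i down to z_c; mantle fills any gap and the z_c terms cancel.
Column A: 4.68×2.286 + x×2.804 + (z_c − 4.68 − x)×3.243
Column B: 0.807×0 + 27.1×2.792 + (z_c − 0.807 − 27.1)×3.243
The z_c×3.243 term appears on both sides and cancels. Collect the known terms of each column as K = Σ(ρt)_known − 3.243 × (depth of known layers): K_A = 10.69848 − 3.243×4.68 = −4.47876; K_B = 75.6632 − 3.243×(0.807 + 27.1) = −14.839201.
Balance: K_A − x×(3.243 − 2.804) = K_B, so x = (K_A − K_B)/(3.243 − 2.804) = 10.3604/0.439 = 23.6 km.

23.6 km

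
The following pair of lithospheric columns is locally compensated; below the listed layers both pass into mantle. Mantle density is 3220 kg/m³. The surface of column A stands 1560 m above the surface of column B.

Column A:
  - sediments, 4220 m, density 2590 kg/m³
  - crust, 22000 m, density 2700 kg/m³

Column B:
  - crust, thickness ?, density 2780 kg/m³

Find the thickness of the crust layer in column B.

Take the compensation level at the base of the deeper column (depth z_c below the surface of column A) and equate Σ ρ_i t_i down to z_c; mantle fills any gap and the z_c terms cancel.
Column A: 4220×2590 + 22000×2700 + (z_c − 26220)×3220
Column B: 1560×0 + x×2780 + (z_c − 1560 − 0 − x)×3220
The z_c×3220 term appears on both sides and cancels. Collect the known terms of each column as K = Σ(ρt)_known − 3220 × (depth of known layers): K_A = 70329800 − 3220×26220 = −14098600; K_B = 0 − 3220×(1560 + 0) = −5023200.
Balance: K_A = K_B − x×(3220 − 2780), so x = (K_B − K_A)/(3220 − 2780) = 9075400/440 = 20600 m.

20600 m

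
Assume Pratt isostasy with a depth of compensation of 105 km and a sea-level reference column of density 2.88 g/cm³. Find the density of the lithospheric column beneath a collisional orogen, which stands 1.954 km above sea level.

Pratt balance: ρ_ref D = ρ (D + h).
ρ = ρ_ref D/(D + h) = 2.88 × 105 km/(105 km + 1.954 km) = 2.83 g/cm³.

2.83 g/cm³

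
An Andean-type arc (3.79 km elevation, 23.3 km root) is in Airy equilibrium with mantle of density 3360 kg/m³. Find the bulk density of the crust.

ρ_c h = (ρ_m − ρ_c) r → ρ_c (h + r) = ρ_m r → ρ_c = ρ_m r / (h + r).
ρ_c = 3360 × 23.3 km / (3.79 km + 23.3 km) = 2890 kg/m³.

2890 kg/m³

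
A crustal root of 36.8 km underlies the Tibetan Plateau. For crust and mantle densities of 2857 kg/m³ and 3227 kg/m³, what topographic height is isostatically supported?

Isostatic balance requires: ρ_c h = (ρ_m − ρ_c) r.
h = r (ρ_m − ρ_c) / ρ_c = 36.8 km × (3227 − 2857) / 2857 = 4.77 km.

4.77 km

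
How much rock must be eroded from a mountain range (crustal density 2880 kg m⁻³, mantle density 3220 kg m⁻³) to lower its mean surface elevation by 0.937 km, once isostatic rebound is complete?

Net drop Δ = e − u = e − e ρ_c/ρ_m = e (ρ_m − ρ_c)/ρ_m.
e = Δ ρ_m/(ρ_m − ρ_c) = 0.937 km × 3220/340 = 8.87 km.

8.87 km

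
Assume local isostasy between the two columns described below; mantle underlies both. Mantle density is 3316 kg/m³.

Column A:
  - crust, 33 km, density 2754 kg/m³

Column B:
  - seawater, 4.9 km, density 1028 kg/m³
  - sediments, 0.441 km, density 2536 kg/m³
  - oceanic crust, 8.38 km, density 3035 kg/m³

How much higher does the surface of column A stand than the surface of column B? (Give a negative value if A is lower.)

For any compensation level in the mantle, the mantle terms cancel and isostasy reduces to e = (Σt_A − Σt_B) − (Σ(ρt)_A − Σ(ρt)_B) / ρ_m.
Σt_A = 33 km; Σt_B = 13.721 km; Σ(ρt)_A = 90882; Σ(ρt)_B = 31588.876 (in km·kg/m³).
e = (33 − 13.721) − (90882 − 31588.876) / 3316 = 1.4 km.

1.4 km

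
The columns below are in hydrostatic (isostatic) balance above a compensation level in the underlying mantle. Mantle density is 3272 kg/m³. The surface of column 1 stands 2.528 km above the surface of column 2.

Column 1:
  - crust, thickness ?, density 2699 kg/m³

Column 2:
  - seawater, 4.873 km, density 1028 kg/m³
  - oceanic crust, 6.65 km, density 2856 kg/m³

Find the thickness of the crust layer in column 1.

38.3 km

Take the compensation level at the base of the deeper column (depth z_c below the surface of column 1) and equate Σ ρ_i t_i down to z_c; mantle fills any gap and the z_c terms cancel.
Column 1: x×2699 + (z_c − 0 − x)×3272
Column 2: 2.528×0 + 4.873×1028 + 6.65×2856 + (z_c − 2.528 − 11.523)×3272
The z_c×3272 term appears on both sides and cancels. Collect the known terms of each column as K = Σ(ρt)_known − 3272 × (depth of known layers): K_1 = 0 − 3272×0 = 0; K_2 = 24001.844 − 3272×(2.528 + 11.523) = −21973.028.
Balance: K_1 − x×(3272 − 2699) = K_2, so x = (K_1 − K_2)/(3272 − 2699) = 21973/573 = 38.3 km.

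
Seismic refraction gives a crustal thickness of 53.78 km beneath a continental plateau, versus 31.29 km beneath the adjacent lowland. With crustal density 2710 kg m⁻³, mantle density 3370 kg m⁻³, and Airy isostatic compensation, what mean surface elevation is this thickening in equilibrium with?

Excess crust Δ = 53.78 km − 31.29 km = 22.49 km, split between elevation h and root r with h + r = Δ.
Airy balance ρ_c h = (ρ_m − ρ_c) r gives r = h ρ_c/(ρ_m − ρ_c), so h (1 + ρ_c/(ρ_m − ρ_c)) = Δ, i.e. h = Δ (ρ_m − ρ_c)/ρ_m.
h = 22.49 km × 660/3370 = 4.4 km.

4.4 km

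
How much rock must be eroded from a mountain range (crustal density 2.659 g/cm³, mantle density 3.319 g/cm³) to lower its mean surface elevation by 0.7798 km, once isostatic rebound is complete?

Net drop Δ = e − u = e − e ρ_c/ρ_m = e (ρ_m − ρ_c)/ρ_m.
e = Δ ρ_m/(ρ_m − ρ_c) = 0.7798 km × 3.319/0.66 = 3.92 km.

3.92 km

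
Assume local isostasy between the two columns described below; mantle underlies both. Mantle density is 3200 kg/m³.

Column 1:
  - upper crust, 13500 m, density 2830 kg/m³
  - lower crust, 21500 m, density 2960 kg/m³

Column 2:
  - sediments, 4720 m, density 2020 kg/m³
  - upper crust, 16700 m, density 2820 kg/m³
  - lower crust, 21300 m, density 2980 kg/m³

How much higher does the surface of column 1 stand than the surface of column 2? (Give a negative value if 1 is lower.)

For any compensation level in the mantle, the mantle terms cancel and isostasy reduces to e = (Σt_1 − Σt_2) − (Σ(ρt)_1 − Σ(ρt)_2) / ρ_m.
Σt_1 = 35000 m; Σt_2 = 42720 m; Σ(ρt)_1 = 101845000; Σ(ρt)_2 = 120102400 (in m·kg/m³).
e = (35000 − 42720) − (101845000 − 120102400) / 3200 = −2010 m.

−2010 m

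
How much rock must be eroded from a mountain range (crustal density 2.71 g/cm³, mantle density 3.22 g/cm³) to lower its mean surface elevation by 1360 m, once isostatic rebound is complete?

8590 m

Net drop Δ = e − u = e − e ρ_c/ρ_m = e (ρ_m − ρ_c)/ρ_m.
e = Δ ρ_m/(ρ_m − ρ_c) = 1360 m × 3.22/0.51 = 8590 m.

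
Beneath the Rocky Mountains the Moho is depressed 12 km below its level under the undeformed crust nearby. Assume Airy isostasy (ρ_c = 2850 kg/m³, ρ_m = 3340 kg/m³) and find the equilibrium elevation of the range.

2.06 km

Isostatic balance requires: ρ_c h = (ρ_m − ρ_c) r.
h = r (ρ_m − ρ_c) / ρ_c = 12 km × (3340 − 2850) / 2850 = 2.06 km.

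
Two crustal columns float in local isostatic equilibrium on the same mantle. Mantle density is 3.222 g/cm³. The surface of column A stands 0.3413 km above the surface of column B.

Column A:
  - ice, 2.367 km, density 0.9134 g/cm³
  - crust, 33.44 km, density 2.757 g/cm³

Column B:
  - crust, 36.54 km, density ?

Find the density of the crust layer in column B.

2.68 g/cm³

Take the compensation level at the base of the deeper column (depth z_c below the surface of column A) and equate Σ ρ_i t_i down to z_c; mantle fills any gap and the z_c terms cancel.
Column A: 2.367×0.9134 + 33.44×2.757 + (z_c − 35.807)×3.222
Column B: 0.3413×0 + 36.54×ρ + (z_c − 0.3413 − 36.54)×3.222
The z_c×3.222 term appears on both sides and cancels. Collect the known terms of each column as K = Σ(ρt)_known − 3.222 × (depth of known layers): K_A = 94.3560978 − 3.222×35.807 = −21.0140562; K_B = 0 − 3.222×(0.3413 + 36.54) = −118.831549.
Balance: K_A = K_B + 36.54×ρ, so ρ = (K_A − K_B)/36.54 = 97.8175/36.54 = 2.68 g/cm³.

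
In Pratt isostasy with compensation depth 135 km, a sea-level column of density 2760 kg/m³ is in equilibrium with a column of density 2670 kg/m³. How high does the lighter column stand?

4.55 km

ρ_ref D = ρ (D + h) → h = D (ρ_ref − ρ)/ρ.
h = 135 km × (2760 − 2670)/2670 = 4.55 km.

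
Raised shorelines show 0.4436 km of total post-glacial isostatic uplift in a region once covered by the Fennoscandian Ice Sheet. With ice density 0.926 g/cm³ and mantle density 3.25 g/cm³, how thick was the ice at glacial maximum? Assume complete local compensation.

1.56 km

u = t ρ_ice/ρ_m → t = u ρ_m/ρ_ice = 0.4436 km × 3.25/0.926 = 1.56 km.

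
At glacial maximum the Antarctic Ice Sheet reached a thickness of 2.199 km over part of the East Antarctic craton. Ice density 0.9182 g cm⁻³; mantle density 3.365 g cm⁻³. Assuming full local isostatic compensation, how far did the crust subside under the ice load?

0.6 km

In Airy isostatic equilibrium: the ice load ρ_ice t is balanced by mantle displaced below, ρ_m s.
s = t ρ_ice / ρ_m = 2.199 km × 0.9182/3.365 = 0.6 km.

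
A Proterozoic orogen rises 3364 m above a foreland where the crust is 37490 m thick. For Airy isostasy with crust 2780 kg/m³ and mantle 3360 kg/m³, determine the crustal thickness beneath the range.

57000 m

Root depth r = h ρ_c / (ρ_m − ρ_c) = 3364 m × 2780 / 580 = 16120 m.
Total thickness = T + h + r = 37490 m + 3364 m + 16120 m = 57000 m.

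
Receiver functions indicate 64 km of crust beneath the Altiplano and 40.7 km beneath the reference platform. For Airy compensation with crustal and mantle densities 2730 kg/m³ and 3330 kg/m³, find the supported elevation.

4.2 km

Excess crust Δ = 64 km − 40.7 km = 23.3 km, split between elevation h and root r with h + r = Δ.
Airy balance ρ_c h = (ρ_m − ρ_c) r gives r = h ρ_c/(ρ_m − ρ_c), so h (1 + ρ_c/(ρ_m − ρ_c)) = Δ, i.e. h = Δ (ρ_m − ρ_c)/ρ_m.
h = 23.3 km × 600/3330 = 4.2 km.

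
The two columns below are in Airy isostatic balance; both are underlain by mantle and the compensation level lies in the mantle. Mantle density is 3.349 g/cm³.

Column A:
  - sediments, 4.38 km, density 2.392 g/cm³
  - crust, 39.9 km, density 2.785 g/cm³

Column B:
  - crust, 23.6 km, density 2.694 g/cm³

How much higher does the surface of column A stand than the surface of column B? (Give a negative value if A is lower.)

3.36 km

For any compensation level in the mantle, the mantle terms cancel and isostasy reduces to e = (Σt_A − Σt_B) − (Σ(ρt)_A − Σ(ρt)_B) / ρ_m.
Σt_A = 44.28 km; Σt_B = 23.6 km; Σ(ρt)_A = 121.59846; Σ(ρt)_B = 63.5784 (in km·g/cm³).
e = (44.28 − 23.6) − (121.59846 − 63.5784) / 3.349 = 3.36 km.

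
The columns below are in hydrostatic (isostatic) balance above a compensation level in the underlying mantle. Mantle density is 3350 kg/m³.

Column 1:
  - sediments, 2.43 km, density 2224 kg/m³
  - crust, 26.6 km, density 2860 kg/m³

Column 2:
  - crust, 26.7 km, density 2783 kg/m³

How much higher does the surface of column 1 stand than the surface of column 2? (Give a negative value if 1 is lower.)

0.188 km

For any compensation level in the mantle, the mantle terms cancel and isostasy reduces to e = (Σt_1 − Σt_2) − (Σ(ρt)_1 − Σ(ρt)_2) / ρ_m.
Σt_1 = 29.03 km; Σt_2 = 26.7 km; Σ(ρt)_1 = 81480.32; Σ(ρt)_2 = 74306.1 (in km·kg/m³).
e = (29.03 − 26.7) − (81480.32 − 74306.1) / 3350 = 0.188 km.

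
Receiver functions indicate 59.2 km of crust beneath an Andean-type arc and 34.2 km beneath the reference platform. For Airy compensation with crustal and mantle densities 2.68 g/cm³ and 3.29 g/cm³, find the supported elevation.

Excess crust Δ = 59.2 km − 34.2 km = 25 km, split between elevation h and root r with h + r = Δ.
Airy balance ρ_c h = (ρ_m − ρ_c) r gives r = h ρ_c/(ρ_m − ρ_c), so h (1 + ρ_c/(ρ_m − ρ_c)) = Δ, i.e. h = Δ (ρ_m − ρ_c)/ρ_m.
h = 25 km × 0.61/3.29 = 4.64 km.

4.64 km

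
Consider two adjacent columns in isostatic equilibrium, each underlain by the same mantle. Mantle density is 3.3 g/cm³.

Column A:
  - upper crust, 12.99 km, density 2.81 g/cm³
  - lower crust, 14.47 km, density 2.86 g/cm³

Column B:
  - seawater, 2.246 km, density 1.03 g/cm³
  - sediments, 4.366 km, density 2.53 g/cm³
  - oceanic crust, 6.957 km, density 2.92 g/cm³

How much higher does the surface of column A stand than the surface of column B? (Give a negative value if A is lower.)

0.493 km

For any compensation level in the mantle, the mantle terms cancel and isostasy reduces to e = (Σt_A − Σt_B) − (Σ(ρt)_A − Σ(ρt)_B) / ρ_m.
Σt_A = 27.46 km; Σt_B = 13.569 km; Σ(ρt)_A = 77.8861; Σ(ρt)_B = 33.6738 (in km·g/cm³).
e = (27.46 − 13.569) − (77.8861 − 33.6738) / 3.3 = 0.493 km.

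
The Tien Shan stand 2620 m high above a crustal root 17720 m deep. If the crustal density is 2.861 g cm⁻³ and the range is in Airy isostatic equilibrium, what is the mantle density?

3.28 g cm⁻³

Airy balance: ρ_c h = (ρ_m − ρ_c) r → ρ_m = ρ_c (1 + h/r).
ρ_m = 2.861 × (1 + 2620 m/17720 m) = 3.28 g cm⁻³.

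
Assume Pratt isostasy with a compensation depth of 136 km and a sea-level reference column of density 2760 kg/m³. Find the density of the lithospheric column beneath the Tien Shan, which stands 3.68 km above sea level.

Pratt balance: ρ_ref D = ρ (D + h).
ρ = ρ_ref D/(D + h) = 2760 × 136 km/(136 km + 3.68 km) = 2690 kg/m³.

2690 kg/m³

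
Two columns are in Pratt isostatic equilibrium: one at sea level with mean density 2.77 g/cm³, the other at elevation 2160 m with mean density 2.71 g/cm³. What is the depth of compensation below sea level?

97600 m

ρ_ref D = ρ (D + h) → D (ρ_ref − ρ) = ρ h.
D = ρ h/(ρ_ref − ρ) = 2.71 × 2160 m/(2.77 − 2.71) = 97600 m.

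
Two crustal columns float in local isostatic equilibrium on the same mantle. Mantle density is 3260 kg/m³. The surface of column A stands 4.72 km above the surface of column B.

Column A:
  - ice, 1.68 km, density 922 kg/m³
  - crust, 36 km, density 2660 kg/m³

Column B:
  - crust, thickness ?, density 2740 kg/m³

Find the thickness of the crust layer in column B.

Take the compensation level at the base of the deeper column (depth z_c below the surface of column A) and equate Σ ρ_i t_i down to z_c; mantle fills any gap and the z_c terms cancel.
Column A: 1.68×922 + 36×2660 + (z_c − 37.68)×3260
Column B: 4.72×0 + x×2740 + (z_c − 4.72 − 0 − x)×3260
The z_c×3260 term appears on both sides and cancels. Collect the known terms of each column as K = Σ(ρt)_known − 3260 × (depth of known layers): K_A = 97308.96 − 3260×37.68 = −25527.84; K_B = 0 − 3260×(4.72 + 0) = −15387.2.
Balance: K_A = K_B − x×(3260 − 2740), so x = (K_B − K_A)/(3260 − 2740) = 10140.6/520 = 19.5 km.

19.5 km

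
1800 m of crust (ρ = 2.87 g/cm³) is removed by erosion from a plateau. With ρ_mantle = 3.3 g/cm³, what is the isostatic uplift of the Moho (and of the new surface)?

Unloading: uplift u = e ρ_c/ρ_m = 1800 m × 2.87/3.3 = 1570 m.

1570 m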